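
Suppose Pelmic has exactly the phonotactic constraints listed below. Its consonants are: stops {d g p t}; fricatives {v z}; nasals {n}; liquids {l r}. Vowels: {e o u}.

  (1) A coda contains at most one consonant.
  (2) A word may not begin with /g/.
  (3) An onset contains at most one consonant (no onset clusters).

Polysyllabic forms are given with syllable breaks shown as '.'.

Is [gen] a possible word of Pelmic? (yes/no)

[gen] — violates constraint 2: word begins with /g/ → ill-formed

no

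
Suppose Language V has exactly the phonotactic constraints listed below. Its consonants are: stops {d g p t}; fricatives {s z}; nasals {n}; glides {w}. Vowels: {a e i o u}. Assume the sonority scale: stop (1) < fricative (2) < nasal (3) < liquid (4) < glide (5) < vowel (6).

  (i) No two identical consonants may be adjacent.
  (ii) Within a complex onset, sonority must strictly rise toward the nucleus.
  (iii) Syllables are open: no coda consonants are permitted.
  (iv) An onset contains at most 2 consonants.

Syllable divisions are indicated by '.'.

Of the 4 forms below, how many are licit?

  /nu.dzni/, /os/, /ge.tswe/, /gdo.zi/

/nu.dzni/ — violates constraint (iv): syllable 2 onset /dzn/ has 3 consonants (> 2) → illicit
/os/ — violates constraint (iii): syllable 1 coda /s/ has 1 consonant (> 0) → illicit
/ge.tswe/ — violates constraint (iv): syllable 2 onset /tsw/ has 3 consonants (> 2) → illicit
/gdo.zi/ — violates constraint (ii): syllable 1 onset /gd/: /g/ (stop, 1) → /d/ (stop, 1) does not rise → illicit
No form is licit → 0.

0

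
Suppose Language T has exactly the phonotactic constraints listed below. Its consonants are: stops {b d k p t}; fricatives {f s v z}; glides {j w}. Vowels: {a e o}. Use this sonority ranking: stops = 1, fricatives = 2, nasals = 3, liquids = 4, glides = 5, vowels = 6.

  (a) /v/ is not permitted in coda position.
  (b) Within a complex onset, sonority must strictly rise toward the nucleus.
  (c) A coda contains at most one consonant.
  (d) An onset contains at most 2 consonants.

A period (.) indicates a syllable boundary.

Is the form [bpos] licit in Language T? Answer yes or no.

[bpos] — violates constraint (b): syllable 1 onset /bp/: /b/ (stop, 1) → /p/ (stop, 1) does not rise → illicit

no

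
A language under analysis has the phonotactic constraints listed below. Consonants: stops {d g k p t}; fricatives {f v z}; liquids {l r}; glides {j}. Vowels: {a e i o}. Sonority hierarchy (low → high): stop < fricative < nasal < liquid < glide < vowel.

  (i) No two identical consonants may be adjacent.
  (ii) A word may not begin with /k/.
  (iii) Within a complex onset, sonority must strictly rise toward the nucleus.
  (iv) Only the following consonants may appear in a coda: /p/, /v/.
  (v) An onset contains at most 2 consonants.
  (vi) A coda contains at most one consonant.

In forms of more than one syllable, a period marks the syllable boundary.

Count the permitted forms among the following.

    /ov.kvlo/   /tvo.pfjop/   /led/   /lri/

/ov.kvlo/ — violates constraint (v): syllable 2 onset /kvl/ has 3 consonants (> 2) → not permitted
/tvo.pfjop/ — violates constraint (v): syllable 2 onset /pfj/ has 3 consonants (> 2) → not permitted
/led/ — violates constraint (iv): syllable 1 coda contains /d/, which is not a licensed coda consonant → not permitted
/lri/ — violates constraint (iii): syllable 1 onset /lr/: /l/ (liquid, 4) → /r/ (liquid, 4) does not rise → not permitted
No form is permitted → 0.

0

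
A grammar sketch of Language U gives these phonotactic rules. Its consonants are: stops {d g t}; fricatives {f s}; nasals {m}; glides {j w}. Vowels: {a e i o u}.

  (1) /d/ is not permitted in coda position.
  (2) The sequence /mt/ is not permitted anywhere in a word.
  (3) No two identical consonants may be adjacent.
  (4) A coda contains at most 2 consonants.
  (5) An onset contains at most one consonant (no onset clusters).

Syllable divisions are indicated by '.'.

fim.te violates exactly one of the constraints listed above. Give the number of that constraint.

2

fim.te: contains banned sequence /mt/.
This is a violation of constraint 2: "The sequence /mt/ is not permitted anywhere in a word."
The remaining constraints (1, 3, 4, 5) are satisfied.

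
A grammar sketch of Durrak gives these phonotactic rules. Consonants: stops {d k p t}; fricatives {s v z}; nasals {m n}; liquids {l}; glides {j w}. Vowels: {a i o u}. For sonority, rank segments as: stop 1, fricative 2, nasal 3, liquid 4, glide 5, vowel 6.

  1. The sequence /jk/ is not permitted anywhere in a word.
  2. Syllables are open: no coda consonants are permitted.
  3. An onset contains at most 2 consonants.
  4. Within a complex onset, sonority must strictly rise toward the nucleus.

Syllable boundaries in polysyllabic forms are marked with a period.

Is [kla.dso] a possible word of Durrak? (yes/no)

yes

[kla.dso] — σ1 onset /kl/ (1→4 rises), coda /∅/ ok; σ2 onset /ds/ (1→2 rises), coda /∅/ ok → phonotactically legal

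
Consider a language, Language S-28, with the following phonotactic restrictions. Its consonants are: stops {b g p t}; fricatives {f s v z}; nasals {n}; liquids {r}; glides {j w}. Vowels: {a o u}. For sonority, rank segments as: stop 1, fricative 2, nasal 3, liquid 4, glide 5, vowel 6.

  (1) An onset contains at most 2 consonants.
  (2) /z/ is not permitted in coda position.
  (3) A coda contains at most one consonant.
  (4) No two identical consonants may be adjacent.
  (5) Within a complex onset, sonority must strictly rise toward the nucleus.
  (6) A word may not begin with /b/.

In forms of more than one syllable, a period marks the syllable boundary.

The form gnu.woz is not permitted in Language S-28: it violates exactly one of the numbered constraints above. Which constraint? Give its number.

gnu.woz: syllable 2 coda contains /z/.
This is a violation of constraint 2: "/z/ is not permitted in coda position."
The remaining constraints (1, 3, 4, 5, 6) are satisfied.

2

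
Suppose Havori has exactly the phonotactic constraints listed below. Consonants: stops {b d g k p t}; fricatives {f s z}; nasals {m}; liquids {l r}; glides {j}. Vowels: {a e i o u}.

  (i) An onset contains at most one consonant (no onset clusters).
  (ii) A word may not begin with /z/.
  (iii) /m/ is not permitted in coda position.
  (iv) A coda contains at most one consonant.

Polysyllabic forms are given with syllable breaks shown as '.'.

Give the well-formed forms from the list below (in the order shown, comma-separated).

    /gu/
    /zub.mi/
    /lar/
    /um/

/gu/, /lar/

/gu/ — σ1 onset /g/, coda /∅/ ok → well-formed
/zub.mi/ — violates constraint (ii): word begins with /z/ → ill-formed
/lar/ — σ1 onset /l/, coda /r/ ok → well-formed
/um/ — violates constraint (iii): syllable 1 coda contains /m/ → ill-formed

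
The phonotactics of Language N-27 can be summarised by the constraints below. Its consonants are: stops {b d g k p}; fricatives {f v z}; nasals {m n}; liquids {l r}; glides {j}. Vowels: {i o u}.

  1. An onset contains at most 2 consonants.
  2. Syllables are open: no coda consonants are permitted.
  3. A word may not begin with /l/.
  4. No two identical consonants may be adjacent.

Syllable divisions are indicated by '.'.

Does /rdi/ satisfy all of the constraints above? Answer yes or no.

/rdi/ — σ1 onset /rd/ (2C), coda /∅/ ok → phonotactically legal

yes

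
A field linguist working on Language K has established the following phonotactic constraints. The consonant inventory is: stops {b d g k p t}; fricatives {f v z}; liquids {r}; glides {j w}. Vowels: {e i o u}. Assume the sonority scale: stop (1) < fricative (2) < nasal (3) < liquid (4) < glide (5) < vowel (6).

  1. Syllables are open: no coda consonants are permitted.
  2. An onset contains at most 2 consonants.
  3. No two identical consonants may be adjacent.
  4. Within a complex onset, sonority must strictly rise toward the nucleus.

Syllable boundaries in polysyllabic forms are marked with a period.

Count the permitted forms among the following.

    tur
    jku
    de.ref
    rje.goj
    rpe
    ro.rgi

tur — violates constraint 1: syllable 1 coda /r/ has 1 consonant (> 0) → not permitted
jku — violates constraint 4: syllable 1 onset /jk/: /j/ (glide, 5) → /k/ (stop, 1) does not rise → not permitted
de.ref — violates constraint 1: syllable 2 coda /f/ has 1 consonant (> 0) → not permitted
rje.goj — violates constraint 1: syllable 2 coda /j/ has 1 consonant (> 0) → not permitted
rpe — violates constraint 4: syllable 1 onset /rp/: /r/ (liquid, 4) → /p/ (stop, 1) does not rise → not permitted
ro.rgi — violates constraint 4: syllable 2 onset /rg/: /r/ (liquid, 4) → /g/ (stop, 1) does not rise → not permitted
No form is permitted → 0.

0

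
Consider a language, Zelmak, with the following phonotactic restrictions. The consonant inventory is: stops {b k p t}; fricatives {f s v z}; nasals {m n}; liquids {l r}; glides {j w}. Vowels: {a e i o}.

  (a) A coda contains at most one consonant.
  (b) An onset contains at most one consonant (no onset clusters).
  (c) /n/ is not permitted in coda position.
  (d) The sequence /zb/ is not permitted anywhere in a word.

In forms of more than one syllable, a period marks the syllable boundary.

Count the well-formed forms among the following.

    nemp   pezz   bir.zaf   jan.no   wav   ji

nemp — violates constraint (a): syllable 1 coda /mp/ has 2 consonants (> 1) → ill-formed
pezz — violates constraint (a): syllable 1 coda /zz/ has 2 consonants (> 1) → ill-formed
bir.zaf — σ1 onset /b/, coda /r/ ok; σ2 onset /z/, coda /f/ ok → well-formed
jan.no — violates constraint (c): syllable 1 coda contains /n/ → ill-formed
wav — σ1 onset /w/, coda /v/ ok → well-formed
ji — σ1 onset /j/, coda /∅/ ok → well-formed
Well-formed: bir.zaf, wav, ji → 3.

3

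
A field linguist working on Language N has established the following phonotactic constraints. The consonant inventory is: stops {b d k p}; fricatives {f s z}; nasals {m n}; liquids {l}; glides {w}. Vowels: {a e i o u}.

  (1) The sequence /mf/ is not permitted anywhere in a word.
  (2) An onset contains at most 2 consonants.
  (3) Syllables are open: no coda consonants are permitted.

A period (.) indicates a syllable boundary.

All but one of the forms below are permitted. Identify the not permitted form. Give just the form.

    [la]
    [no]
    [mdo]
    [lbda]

[la] — σ1 onset /l/, coda /∅/ ok → permitted
[no] — σ1 onset /n/, coda /∅/ ok → permitted
[mdo] — σ1 onset /md/ (2C), coda /∅/ ok → permitted
[lbda] — violates constraint 2: syllable 1 onset /lbd/ has 3 consonants (> 2) → not permitted

[lbda]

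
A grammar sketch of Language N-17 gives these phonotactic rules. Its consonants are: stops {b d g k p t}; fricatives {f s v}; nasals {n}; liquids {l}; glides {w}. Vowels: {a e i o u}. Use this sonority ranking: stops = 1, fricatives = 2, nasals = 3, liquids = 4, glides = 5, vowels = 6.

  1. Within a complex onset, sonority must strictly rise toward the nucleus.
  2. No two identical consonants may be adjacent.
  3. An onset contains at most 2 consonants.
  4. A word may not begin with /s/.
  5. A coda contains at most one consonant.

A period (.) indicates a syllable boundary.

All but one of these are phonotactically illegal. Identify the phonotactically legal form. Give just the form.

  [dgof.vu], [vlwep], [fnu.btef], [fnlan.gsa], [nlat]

[nlat]

[dgof.vu] — violates constraint 1: syllable 1 onset /dg/: /d/ (stop, 1) → /g/ (stop, 1) does not rise → phonotactically illegal
[vlwep] — violates constraint 3: syllable 1 onset /vlw/ has 3 consonants (> 2) → phonotactically illegal
[fnu.btef] — violates constraint 1: syllable 2 onset /bt/: /b/ (stop, 1) → /t/ (stop, 1) does not rise → phonotactically illegal
[fnlan.gsa] — violates constraint 3: syllable 1 onset /fnl/ has 3 consonants (> 2) → phonotactically illegal
[nlat] — σ1 onset /nl/ (3→4 rises), coda /t/ ok → phonotactically legal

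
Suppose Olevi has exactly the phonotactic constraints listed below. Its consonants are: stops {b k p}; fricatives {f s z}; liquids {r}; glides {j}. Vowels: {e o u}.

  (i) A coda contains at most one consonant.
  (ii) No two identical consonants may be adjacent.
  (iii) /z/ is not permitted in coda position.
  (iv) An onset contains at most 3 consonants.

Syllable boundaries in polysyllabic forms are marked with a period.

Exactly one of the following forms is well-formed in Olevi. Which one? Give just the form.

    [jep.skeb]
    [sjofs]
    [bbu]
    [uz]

[jep.skeb] — σ1 onset /j/, coda /p/ ok; σ2 onset /sk/ (2C), coda /b/ ok → well-formed
[sjofs] — violates constraint (i): syllable 1 coda /fs/ has 2 consonants (> 1) → ill-formed
[bbu] — violates constraint (ii): adjacent identical consonants /bb/ → ill-formed
[uz] — violates constraint (iii): syllable 1 coda contains /z/ → ill-formed

[jep.skeb]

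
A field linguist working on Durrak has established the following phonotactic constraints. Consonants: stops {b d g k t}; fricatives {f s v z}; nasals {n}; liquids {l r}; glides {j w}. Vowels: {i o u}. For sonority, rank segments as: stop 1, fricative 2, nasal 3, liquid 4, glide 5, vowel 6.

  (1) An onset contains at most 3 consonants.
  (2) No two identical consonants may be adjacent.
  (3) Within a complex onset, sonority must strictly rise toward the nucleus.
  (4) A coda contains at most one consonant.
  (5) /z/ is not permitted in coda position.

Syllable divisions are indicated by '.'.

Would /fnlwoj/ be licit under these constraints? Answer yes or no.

/fnlwoj/ — violates constraint 1: syllable 1 onset /fnlw/ has 4 consonants (> 3) → illicit

no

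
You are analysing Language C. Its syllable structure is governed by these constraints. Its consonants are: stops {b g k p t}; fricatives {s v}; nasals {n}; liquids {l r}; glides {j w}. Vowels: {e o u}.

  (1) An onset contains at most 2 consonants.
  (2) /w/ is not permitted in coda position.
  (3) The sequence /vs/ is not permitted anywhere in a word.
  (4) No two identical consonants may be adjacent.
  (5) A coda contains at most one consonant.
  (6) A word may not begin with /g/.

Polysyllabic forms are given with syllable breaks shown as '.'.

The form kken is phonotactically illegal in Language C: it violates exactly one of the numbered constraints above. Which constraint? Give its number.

kken: adjacent identical consonants /kk/.
This is a violation of constraint 4: "No two identical consonants may be adjacent."
The remaining constraints (1, 2, 3, 5, 6) are satisfied.

4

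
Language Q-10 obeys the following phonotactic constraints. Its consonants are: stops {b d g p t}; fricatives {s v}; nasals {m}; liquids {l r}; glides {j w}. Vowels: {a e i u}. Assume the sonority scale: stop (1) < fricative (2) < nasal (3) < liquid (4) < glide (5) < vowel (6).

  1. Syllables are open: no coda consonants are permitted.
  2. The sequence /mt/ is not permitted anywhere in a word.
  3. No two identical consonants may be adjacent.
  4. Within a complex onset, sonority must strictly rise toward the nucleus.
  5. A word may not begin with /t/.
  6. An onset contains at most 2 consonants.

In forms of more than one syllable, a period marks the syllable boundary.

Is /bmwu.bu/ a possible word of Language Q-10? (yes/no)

/bmwu.bu/ — violates constraint 6: syllable 1 onset /bmw/ has 3 consonants (> 2) → not permitted

no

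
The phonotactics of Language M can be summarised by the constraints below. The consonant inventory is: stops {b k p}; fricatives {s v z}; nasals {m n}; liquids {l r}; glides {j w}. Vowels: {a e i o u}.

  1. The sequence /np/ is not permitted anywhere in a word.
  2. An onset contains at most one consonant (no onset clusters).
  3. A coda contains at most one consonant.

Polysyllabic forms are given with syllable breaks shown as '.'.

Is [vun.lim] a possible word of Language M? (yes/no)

yes

[vun.lim] — σ1 onset /v/, coda /n/ ok; σ2 onset /l/, coda /m/ ok → licit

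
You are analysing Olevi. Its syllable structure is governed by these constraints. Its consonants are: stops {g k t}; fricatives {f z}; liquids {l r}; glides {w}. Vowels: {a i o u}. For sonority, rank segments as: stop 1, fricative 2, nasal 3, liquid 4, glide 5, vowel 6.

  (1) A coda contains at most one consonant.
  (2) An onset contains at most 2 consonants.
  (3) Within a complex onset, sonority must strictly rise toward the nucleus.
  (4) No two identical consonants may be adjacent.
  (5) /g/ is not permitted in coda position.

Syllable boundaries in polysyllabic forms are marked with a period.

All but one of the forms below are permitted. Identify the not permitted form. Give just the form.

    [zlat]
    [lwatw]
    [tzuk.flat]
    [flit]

[zlat] — σ1 onset /zl/ (2→4 rises), coda /t/ ok → permitted
[lwatw] — violates constraint 1: syllable 1 coda /tw/ has 2 consonants (> 1) → not permitted
[tzuk.flat] — σ1 onset /tz/ (1→2 rises), coda /k/ ok; σ2 onset /fl/ (2→4 rises), coda /t/ ok → permitted
[flit] — σ1 onset /fl/ (2→4 rises), coda /t/ ok → permitted

[lwatw]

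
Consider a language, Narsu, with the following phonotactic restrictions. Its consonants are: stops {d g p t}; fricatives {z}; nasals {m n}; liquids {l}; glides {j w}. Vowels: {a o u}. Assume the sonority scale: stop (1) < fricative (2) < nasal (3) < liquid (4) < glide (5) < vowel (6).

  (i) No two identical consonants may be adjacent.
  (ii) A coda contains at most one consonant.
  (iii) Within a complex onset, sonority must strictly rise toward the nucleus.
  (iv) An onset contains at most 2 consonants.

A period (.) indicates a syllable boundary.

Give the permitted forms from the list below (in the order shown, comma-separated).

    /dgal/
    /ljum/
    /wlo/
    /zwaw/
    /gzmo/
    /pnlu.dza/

/dgal/ — violates constraint (iii): syllable 1 onset /dg/: /d/ (stop, 1) → /g/ (stop, 1) does not rise → not permitted
/ljum/ — σ1 onset /lj/ (4→5 rises), coda /m/ ok → permitted
/wlo/ — violates constraint (iii): syllable 1 onset /wl/: /w/ (glide, 5) → /l/ (liquid, 4) does not rise → not permitted
/zwaw/ — σ1 onset /zw/ (2→5 rises), coda /w/ ok → permitted
/gzmo/ — violates constraint (iv): syllable 1 onset /gzm/ has 3 consonants (> 2) → not permitted
/pnlu.dza/ — violates constraint (iv): syllable 1 onset /pnl/ has 3 consonants (> 2) → not permitted

/ljum/, /zwaw/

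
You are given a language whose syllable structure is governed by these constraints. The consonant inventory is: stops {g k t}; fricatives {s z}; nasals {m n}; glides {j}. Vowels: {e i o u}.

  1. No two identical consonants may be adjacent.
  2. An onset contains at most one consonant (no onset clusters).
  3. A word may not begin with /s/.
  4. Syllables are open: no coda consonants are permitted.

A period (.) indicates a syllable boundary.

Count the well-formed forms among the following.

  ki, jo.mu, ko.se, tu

4

ki — σ1 onset /k/, coda /∅/ ok → well-formed
jo.mu — σ1 onset /j/, coda /∅/ ok; σ2 onset /m/, coda /∅/ ok → well-formed
ko.se — σ1 onset /k/, coda /∅/ ok; σ2 onset /s/, coda /∅/ ok → well-formed
tu — σ1 onset /t/, coda /∅/ ok → well-formed
Well-formed: ki, jo.mu, ko.se, tu → 4.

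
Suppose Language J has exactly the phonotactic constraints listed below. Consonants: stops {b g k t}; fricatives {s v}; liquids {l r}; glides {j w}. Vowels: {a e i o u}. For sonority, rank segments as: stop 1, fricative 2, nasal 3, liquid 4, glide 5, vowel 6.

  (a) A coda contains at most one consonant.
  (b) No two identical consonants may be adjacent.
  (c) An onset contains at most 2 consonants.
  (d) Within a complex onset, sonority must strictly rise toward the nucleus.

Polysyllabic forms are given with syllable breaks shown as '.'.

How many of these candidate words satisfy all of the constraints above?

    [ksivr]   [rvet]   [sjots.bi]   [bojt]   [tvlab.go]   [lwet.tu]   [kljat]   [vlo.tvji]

0

[ksivr] — violates constraint (a): syllable 1 coda /vr/ has 2 consonants (> 1) → ill-formed
[rvet] — violates constraint (d): syllable 1 onset /rv/: /r/ (liquid, 4) → /v/ (fricative, 2) does not rise → ill-formed
[sjots.bi] — violates constraint (a): syllable 1 coda /ts/ has 2 consonants (> 1) → ill-formed
[bojt] — violates constraint (a): syllable 1 coda /jt/ has 2 consonants (> 1) → ill-formed
[tvlab.go] — violates constraint (c): syllable 1 onset /tvl/ has 3 consonants (> 2) → ill-formed
[lwet.tu] — violates constraint (b): adjacent identical consonants /tt/ → ill-formed
[kljat] — violates constraint (c): syllable 1 onset /klj/ has 3 consonants (> 2) → ill-formed
[vlo.tvji] — violates constraint (c): syllable 2 onset /tvj/ has 3 consonants (> 2) → ill-formed
No form is well-formed → 0.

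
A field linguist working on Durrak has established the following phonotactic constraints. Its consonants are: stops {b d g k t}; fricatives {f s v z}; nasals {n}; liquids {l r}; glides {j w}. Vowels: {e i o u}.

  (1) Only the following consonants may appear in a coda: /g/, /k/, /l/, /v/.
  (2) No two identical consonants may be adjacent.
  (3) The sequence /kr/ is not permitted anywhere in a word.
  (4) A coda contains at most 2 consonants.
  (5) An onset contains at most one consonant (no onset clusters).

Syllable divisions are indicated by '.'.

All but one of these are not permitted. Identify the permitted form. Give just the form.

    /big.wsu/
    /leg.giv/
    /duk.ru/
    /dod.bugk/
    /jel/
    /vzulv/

/big.wsu/ — violates constraint 5: syllable 2 onset /ws/ has 2 consonants (> 1) → not permitted
/leg.giv/ — violates constraint 2: adjacent identical consonants /gg/ → not permitted
/duk.ru/ — violates constraint 3: contains banned sequence /kr/ → not permitted
/dod.bugk/ — violates constraint 1: syllable 1 coda contains /d/, which is not a licensed coda consonant → not permitted
/jel/ — σ1 onset /j/, coda /l/ ok → permitted
/vzulv/ — violates constraint 5: syllable 1 onset /vz/ has 2 consonants (> 1) → not permitted

/jel/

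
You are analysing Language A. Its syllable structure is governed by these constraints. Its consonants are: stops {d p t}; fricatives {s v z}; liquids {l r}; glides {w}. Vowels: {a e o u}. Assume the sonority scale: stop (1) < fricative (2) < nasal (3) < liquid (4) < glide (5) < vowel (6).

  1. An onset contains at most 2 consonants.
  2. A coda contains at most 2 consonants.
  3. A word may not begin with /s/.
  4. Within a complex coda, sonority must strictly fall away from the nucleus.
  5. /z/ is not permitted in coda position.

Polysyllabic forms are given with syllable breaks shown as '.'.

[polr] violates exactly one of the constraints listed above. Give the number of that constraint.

4

[polr]: syllable 1 coda /lr/: /l/ (liquid, 4) → /r/ (liquid, 4) does not fall.
This is a violation of constraint 4: "Within a complex coda, sonority must strictly fall away from the nucleus."
The remaining constraints (1, 2, 3, 5) are satisfied.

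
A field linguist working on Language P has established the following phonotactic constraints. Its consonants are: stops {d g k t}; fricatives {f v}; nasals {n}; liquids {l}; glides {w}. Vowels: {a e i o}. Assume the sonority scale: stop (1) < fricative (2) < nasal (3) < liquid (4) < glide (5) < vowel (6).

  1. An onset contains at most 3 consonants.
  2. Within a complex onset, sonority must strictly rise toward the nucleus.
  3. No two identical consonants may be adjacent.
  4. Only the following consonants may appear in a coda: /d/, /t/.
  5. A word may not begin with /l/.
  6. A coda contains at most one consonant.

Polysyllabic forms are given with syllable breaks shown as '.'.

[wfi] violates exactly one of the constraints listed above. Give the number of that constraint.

2

[wfi]: syllable 1 onset /wf/: /w/ (glide, 5) → /f/ (fricative, 2) does not rise.
This is a violation of constraint 2: "Within a complex onset, sonority must strictly rise toward the nucleus."
The remaining constraints (1, 3, 4, 5, 6) are satisfied.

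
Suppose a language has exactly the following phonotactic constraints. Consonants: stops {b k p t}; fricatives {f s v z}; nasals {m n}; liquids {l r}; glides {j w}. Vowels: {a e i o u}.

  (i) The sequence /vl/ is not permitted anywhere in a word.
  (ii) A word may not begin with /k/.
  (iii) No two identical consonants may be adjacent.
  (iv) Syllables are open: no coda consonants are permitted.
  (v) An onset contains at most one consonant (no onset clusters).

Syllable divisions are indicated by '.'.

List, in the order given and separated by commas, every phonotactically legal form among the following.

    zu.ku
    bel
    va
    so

zu.ku, va, so

zu.ku — σ1 onset /z/, coda /∅/ ok; σ2 onset /k/, coda /∅/ ok → phonotactically legal
bel — violates constraint (iv): syllable 1 coda /l/ has 1 consonant (> 0) → phonotactically illegal
va — σ1 onset /v/, coda /∅/ ok → phonotactically legal
so — σ1 onset /s/, coda /∅/ ok → phonotactically legal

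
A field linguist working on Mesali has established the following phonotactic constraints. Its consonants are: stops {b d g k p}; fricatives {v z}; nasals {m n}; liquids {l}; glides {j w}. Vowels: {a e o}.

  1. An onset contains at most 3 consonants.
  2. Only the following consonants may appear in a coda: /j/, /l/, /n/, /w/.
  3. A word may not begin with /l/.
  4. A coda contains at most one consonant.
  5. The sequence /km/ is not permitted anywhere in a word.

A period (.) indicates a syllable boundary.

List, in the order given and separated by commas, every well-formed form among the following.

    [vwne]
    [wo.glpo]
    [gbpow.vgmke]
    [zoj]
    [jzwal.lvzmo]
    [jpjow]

[vwne], [wo.glpo], [zoj], [jpjow]

[vwne] — σ1 onset /vwn/ (3C), coda /∅/ ok → well-formed
[wo.glpo] — σ1 onset /w/, coda /∅/ ok; σ2 onset /glp/ (3C), coda /∅/ ok → well-formed
[gbpow.vgmke] — violates constraint 1: syllable 2 onset /vgmk/ has 4 consonants (> 3) → ill-formed
[zoj] — σ1 onset /z/, coda /j/ ok → well-formed
[jzwal.lvzmo] — violates constraint 1: syllable 2 onset /lvzm/ has 4 consonants (> 3) → ill-formed
[jpjow] — σ1 onset /jpj/ (3C), coda /w/ ok → well-formed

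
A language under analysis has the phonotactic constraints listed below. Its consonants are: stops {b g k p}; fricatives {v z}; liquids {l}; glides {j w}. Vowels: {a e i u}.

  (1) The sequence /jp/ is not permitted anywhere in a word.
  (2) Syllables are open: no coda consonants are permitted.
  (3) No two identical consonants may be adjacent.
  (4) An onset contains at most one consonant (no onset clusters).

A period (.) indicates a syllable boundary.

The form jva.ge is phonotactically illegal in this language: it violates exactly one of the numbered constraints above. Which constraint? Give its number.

jva.ge: syllable 1 onset /jv/ has 2 consonants (> 1).
This is a violation of constraint 4: "An onset contains at most one consonant (no onset clusters)."
The remaining constraints (1, 2, 3) are satisfied.

4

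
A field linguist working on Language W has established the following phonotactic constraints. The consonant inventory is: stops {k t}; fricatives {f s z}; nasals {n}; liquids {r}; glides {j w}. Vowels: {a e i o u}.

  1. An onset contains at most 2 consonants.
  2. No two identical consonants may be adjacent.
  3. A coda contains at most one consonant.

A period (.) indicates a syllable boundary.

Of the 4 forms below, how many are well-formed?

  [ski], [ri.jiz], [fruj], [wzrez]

[ski] — σ1 onset /sk/ (2C), coda /∅/ ok → well-formed
[ri.jiz] — σ1 onset /r/, coda /∅/ ok; σ2 onset /j/, coda /z/ ok → well-formed
[fruj] — σ1 onset /fr/ (2C), coda /j/ ok → well-formed
[wzrez] — violates constraint 1: syllable 1 onset /wzr/ has 3 consonants (> 2) → ill-formed
Well-formed: [ski], [ri.jiz], [fruj] → 3.

3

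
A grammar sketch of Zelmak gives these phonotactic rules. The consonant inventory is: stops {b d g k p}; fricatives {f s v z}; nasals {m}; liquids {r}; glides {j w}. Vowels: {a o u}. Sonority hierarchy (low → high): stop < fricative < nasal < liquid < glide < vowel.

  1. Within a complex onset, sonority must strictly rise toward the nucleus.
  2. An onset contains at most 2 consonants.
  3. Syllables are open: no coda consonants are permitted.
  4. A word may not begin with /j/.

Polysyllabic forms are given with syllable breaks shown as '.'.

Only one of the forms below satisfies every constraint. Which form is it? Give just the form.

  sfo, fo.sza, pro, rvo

sfo — violates constraint 1: syllable 1 onset /sf/: /s/ (fricative, 2) → /f/ (fricative, 2) does not rise → ill-formed
fo.sza — violates constraint 1: syllable 2 onset /sz/: /s/ (fricative, 2) → /z/ (fricative, 2) does not rise → ill-formed
pro — σ1 onset /pr/ (1→4 rises), coda /∅/ ok → well-formed
rvo — violates constraint 1: syllable 1 onset /rv/: /r/ (liquid, 4) → /v/ (fricative, 2) does not rise → ill-formed

pro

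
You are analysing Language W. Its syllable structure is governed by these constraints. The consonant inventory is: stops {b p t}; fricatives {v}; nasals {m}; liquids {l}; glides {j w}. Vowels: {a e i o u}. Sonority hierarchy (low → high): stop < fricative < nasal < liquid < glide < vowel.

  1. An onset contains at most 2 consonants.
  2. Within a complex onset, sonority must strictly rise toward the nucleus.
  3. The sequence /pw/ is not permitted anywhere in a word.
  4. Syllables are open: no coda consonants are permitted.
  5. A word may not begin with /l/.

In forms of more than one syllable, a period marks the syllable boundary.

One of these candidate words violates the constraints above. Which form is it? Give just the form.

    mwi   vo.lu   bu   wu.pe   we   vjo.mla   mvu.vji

mwi — σ1 onset /mw/ (3→5 rises), coda /∅/ ok → well-formed
vo.lu — σ1 onset /v/, coda /∅/ ok; σ2 onset /l/, coda /∅/ ok → well-formed
bu — σ1 onset /b/, coda /∅/ ok → well-formed
wu.pe — σ1 onset /w/, coda /∅/ ok; σ2 onset /p/, coda /∅/ ok → well-formed
we — σ1 onset /w/, coda /∅/ ok → well-formed
vjo.mla — σ1 onset /vj/ (2→5 rises), coda /∅/ ok; σ2 onset /ml/ (3→4 rises), coda /∅/ ok → well-formed
mvu.vji — violates constraint 2: syllable 1 onset /mv/: /m/ (nasal, 3) → /v/ (fricative, 2) does not rise → ill-formed

mvu.vji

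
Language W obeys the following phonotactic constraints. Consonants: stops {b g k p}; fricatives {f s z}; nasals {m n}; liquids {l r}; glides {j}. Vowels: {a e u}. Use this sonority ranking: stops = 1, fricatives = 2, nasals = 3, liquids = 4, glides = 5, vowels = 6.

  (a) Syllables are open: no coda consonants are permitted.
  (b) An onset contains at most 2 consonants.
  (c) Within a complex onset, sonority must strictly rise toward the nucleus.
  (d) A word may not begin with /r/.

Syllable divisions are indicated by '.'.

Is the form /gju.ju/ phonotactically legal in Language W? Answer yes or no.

/gju.ju/ — σ1 onset /gj/ (1→5 rises), coda /∅/ ok; σ2 onset /j/, coda /∅/ ok → phonotactically legal

yes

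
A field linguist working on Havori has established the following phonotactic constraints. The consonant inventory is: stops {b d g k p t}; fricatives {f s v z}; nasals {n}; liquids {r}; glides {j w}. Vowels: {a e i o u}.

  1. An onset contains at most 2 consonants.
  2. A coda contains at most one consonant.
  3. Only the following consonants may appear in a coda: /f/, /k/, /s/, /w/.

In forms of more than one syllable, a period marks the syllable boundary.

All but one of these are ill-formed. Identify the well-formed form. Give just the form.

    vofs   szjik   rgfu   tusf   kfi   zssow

vofs — violates constraint 2: syllable 1 coda /fs/ has 2 consonants (> 1) → ill-formed
szjik — violates constraint 1: syllable 1 onset /szj/ has 3 consonants (> 2) → ill-formed
rgfu — violates constraint 1: syllable 1 onset /rgf/ has 3 consonants (> 2) → ill-formed
tusf — violates constraint 2: syllable 1 coda /sf/ has 2 consonants (> 1) → ill-formed
kfi — σ1 onset /kf/ (2C), coda /∅/ ok → well-formed
zssow — violates constraint 1: syllable 1 onset /zss/ has 3 consonants (> 2) → ill-formed

kfi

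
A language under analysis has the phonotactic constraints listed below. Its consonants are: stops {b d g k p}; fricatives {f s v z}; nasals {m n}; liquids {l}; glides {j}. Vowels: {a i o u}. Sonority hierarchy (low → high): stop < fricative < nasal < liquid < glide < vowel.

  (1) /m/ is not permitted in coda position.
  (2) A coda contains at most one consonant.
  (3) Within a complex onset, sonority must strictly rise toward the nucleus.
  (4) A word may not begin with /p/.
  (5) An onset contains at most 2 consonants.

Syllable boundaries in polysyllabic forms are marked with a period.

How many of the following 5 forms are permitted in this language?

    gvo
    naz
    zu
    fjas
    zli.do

gvo — σ1 onset /gv/ (1→2 rises), coda /∅/ ok → permitted
naz — σ1 onset /n/, coda /z/ ok → permitted
zu — σ1 onset /z/, coda /∅/ ok → permitted
fjas — σ1 onset /fj/ (2→5 rises), coda /s/ ok → permitted
zli.do — σ1 onset /zl/ (2→4 rises), coda /∅/ ok; σ2 onset /d/, coda /∅/ ok → permitted
Permitted: gvo, naz, zu, fjas, zli.do → 5.

5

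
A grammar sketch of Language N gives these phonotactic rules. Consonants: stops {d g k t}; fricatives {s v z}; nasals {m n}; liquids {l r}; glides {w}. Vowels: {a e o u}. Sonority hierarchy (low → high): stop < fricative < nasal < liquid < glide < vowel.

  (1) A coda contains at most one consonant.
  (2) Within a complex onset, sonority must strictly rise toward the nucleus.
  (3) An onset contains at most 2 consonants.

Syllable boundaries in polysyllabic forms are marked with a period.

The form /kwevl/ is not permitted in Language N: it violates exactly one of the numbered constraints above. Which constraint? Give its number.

/kwevl/: syllable 1 coda /vl/ has 2 consonants (> 1).
This is a violation of constraint 1: "A coda contains at most one consonant."
The remaining constraints (2, 3) are satisfied.

1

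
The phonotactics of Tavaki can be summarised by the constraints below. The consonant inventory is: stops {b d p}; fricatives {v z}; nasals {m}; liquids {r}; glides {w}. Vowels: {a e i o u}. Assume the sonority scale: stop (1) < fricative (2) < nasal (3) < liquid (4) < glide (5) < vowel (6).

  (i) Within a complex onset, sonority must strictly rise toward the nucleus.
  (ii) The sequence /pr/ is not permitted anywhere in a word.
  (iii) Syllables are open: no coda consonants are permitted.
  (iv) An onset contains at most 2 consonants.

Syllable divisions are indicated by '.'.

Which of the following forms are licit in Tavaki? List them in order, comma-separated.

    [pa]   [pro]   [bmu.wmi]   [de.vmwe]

[pa]

[pa] — σ1 onset /p/, coda /∅/ ok → licit
[pro] — violates constraint (ii): contains banned sequence /pr/ → illicit
[bmu.wmi] — violates constraint (i): syllable 2 onset /wm/: /w/ (glide, 5) → /m/ (nasal, 3) does not rise → illicit
[de.vmwe] — violates constraint (iv): syllable 2 onset /vmw/ has 3 consonants (> 2) → illicit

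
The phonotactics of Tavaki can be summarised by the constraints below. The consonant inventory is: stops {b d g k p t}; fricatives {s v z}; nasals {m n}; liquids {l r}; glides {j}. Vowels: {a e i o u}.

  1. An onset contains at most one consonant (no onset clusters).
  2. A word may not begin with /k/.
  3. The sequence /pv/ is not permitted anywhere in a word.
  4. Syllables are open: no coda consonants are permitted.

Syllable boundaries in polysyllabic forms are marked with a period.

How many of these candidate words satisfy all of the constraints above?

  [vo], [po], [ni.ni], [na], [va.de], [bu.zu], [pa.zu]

[vo] — σ1 onset /v/, coda /∅/ ok → licit
[po] — σ1 onset /p/, coda /∅/ ok → licit
[ni.ni] — σ1 onset /n/, coda /∅/ ok; σ2 onset /n/, coda /∅/ ok → licit
[na] — σ1 onset /n/, coda /∅/ ok → licit
[va.de] — σ1 onset /v/, coda /∅/ ok; σ2 onset /d/, coda /∅/ ok → licit
[bu.zu] — σ1 onset /b/, coda /∅/ ok; σ2 onset /z/, coda /∅/ ok → licit
[pa.zu] — σ1 onset /p/, coda /∅/ ok; σ2 onset /z/, coda /∅/ ok → licit
Licit: [vo], [po], [ni.ni], [na], [va.de], [bu.zu], [pa.zu] → 7.

7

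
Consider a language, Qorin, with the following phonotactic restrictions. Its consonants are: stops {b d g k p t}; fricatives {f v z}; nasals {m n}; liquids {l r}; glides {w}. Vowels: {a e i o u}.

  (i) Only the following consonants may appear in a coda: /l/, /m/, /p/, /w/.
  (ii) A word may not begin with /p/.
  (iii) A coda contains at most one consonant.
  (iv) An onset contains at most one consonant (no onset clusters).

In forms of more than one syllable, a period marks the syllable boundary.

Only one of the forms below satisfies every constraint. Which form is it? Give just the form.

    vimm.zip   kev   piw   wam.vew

vimm.zip — violates constraint (iii): syllable 1 coda /mm/ has 2 consonants (> 1) → not permitted
kev — violates constraint (i): syllable 1 coda contains /v/, which is not a licensed coda consonant → not permitted
piw — violates constraint (ii): word begins with /p/ → not permitted
wam.vew — σ1 onset /w/, coda /m/ ok; σ2 onset /v/, coda /w/ ok → permitted

wam.vew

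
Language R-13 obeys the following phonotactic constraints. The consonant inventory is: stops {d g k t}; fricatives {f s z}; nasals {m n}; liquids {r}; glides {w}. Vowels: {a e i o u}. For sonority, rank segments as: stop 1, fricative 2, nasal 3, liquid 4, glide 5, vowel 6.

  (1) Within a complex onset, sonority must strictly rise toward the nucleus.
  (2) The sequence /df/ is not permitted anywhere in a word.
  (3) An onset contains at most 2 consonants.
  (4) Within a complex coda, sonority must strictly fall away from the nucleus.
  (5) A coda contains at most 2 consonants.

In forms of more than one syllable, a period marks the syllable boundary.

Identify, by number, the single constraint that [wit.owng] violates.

5

[wit.owng]: syllable 2 coda /wng/ has 3 consonants (> 2).
This is a violation of constraint 5: "A coda contains at most 2 consonants."
The remaining constraints (1, 2, 3, 4) are satisfied.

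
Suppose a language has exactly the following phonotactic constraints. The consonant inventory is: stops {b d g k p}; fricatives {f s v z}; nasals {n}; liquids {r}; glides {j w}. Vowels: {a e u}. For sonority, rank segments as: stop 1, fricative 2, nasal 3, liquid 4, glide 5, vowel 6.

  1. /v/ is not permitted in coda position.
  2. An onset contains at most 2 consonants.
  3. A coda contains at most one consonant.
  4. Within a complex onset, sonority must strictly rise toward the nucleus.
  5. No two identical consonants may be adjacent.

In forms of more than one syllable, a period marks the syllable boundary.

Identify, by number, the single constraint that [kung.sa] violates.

3

[kung.sa]: syllable 1 coda /ng/ has 2 consonants (> 1).
This is a violation of constraint 3: "A coda contains at most one consonant."
The remaining constraints (1, 2, 4, 5) are satisfied.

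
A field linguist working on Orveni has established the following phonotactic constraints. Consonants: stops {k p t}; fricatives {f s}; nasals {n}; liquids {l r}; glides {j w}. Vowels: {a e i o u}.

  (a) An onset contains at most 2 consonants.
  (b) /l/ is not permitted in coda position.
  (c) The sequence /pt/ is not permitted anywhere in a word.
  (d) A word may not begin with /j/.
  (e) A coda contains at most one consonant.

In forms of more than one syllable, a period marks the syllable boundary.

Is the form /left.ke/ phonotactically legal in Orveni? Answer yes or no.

/left.ke/ — violates constraint (e): syllable 1 coda /ft/ has 2 consonants (> 1) → phonotactically illegal

no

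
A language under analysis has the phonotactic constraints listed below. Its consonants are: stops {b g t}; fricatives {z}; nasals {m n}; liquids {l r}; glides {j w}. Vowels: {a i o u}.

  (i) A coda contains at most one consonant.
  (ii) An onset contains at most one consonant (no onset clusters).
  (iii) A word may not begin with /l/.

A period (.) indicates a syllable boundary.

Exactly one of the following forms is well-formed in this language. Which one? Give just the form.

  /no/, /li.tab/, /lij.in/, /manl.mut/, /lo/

/no/ — σ1 onset /n/, coda /∅/ ok → well-formed
/li.tab/ — violates constraint (iii): word begins with /l/ → ill-formed
/lij.in/ — violates constraint (iii): word begins with /l/ → ill-formed
/manl.mut/ — violates constraint (i): syllable 1 coda /nl/ has 2 consonants (> 1) → ill-formed
/lo/ — violates constraint (iii): word begins with /l/ → ill-formed

/no/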